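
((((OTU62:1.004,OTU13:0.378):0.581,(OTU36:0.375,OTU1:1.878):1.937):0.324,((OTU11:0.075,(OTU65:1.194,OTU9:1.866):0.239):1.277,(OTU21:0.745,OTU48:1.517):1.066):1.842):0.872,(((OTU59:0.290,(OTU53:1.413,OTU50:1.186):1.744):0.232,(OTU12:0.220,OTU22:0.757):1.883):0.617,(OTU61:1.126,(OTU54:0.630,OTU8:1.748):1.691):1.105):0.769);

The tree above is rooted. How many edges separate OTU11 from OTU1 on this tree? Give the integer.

The MRCA of OTU11 and OTU1 is the node subtending (((OTU62,OTU13),(OTU36,OTU1)),((OTU11,(OTU65,OTU9)),(OTU21,OTU48))).
From OTU11 up to that node: 3 branches. From OTU1 up to the same node: 3 branches. Total: 3 + 3 = 6.

6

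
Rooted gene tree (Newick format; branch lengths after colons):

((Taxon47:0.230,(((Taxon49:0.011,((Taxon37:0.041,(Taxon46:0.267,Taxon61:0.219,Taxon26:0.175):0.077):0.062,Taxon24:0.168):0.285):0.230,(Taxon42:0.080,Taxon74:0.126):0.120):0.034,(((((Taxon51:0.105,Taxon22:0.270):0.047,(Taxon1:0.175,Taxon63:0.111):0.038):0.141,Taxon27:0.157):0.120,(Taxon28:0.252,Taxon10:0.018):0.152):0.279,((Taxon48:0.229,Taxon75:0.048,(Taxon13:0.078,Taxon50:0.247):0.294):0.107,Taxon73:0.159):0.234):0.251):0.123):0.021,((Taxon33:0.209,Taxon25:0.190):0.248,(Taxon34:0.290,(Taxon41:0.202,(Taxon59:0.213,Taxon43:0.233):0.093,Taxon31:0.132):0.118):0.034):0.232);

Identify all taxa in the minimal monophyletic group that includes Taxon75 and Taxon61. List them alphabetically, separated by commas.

Tracing Taxon75: it sits inside (Taxon48,Taxon75,(Taxon13,Taxon50)).
Tracing Taxon61: it sits inside (Taxon46,Taxon61,Taxon26).
The smallest clade enclosing both is (((Taxon49,((Taxon37,(Taxon46,Taxon61,Taxon26)),Taxon24)),(Taxon42,Taxon74)),(((((Taxon51,Taxon22),(Taxon1,Taxon63)),Taxon27),(Taxon28,Taxon10)),((Taxon48,Taxon75,(Taxon13,Taxon50)),Taxon73))); the answer is its 20 terminal taxa in alphabetical order.

Taxon1, Taxon10, Taxon13, Taxon22, Taxon24, Taxon26, Taxon27, Taxon28, Taxon37, Taxon42, Taxon46, Taxon48, Taxon49, Taxon50, Taxon51, Taxon61, Taxon63, Taxon73, Taxon74, Taxon75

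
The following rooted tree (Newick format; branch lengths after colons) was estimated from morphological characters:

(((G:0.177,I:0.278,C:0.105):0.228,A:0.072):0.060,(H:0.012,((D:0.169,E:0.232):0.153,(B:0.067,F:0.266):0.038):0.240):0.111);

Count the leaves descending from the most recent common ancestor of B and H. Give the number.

5

The MRCA of B and H is the node subtending (H,((D,E),(B,F))).
That clade contains 5 terminal taxa: B, D, E, F, H.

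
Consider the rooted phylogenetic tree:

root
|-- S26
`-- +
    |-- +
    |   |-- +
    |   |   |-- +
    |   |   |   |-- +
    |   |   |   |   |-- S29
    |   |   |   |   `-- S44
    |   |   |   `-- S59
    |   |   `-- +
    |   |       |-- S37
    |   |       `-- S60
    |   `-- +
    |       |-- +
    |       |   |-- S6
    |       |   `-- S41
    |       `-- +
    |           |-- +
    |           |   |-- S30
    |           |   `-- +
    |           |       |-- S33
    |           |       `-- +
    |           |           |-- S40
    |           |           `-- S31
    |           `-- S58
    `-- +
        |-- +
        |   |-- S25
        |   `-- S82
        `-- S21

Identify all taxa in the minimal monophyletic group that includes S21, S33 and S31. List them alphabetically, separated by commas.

S21, S25, S29, S30, S31, S33, S37, S40, S41, S44, S58, S59, S6, S60, S82

Tracing S21: it sits inside ((S25,S82),S21).
Tracing S33: it sits inside (S33,(S40,S31)).
Tracing S31: it sits inside (S40,S31).
The smallest clade enclosing all 3 is (((((S29,S44),S59),(S37,S60)),((S6,S41),((S30,(S33,(S40,S31))),S58))),((S25,S82),S21)); the answer is its 15 terminal taxa in alphabetical order.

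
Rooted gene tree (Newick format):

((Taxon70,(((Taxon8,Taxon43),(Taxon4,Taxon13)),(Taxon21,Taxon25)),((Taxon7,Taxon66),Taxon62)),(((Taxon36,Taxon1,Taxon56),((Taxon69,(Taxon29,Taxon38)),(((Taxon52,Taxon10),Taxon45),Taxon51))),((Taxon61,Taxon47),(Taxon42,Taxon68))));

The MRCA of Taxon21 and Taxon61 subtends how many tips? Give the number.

24

The MRCA of Taxon21 and Taxon61 is the root, so the clade is the entire tree.
That clade contains 24 terminal taxa: Taxon1, Taxon10, Taxon13, Taxon21, Taxon25, Taxon29, Taxon36, Taxon38, Taxon4, Taxon42, Taxon43, Taxon45, Taxon47, Taxon51, Taxon52, Taxon56, Taxon61, Taxon62, Taxon66, Taxon68, Taxon69, Taxon7, Taxon70, Taxon8.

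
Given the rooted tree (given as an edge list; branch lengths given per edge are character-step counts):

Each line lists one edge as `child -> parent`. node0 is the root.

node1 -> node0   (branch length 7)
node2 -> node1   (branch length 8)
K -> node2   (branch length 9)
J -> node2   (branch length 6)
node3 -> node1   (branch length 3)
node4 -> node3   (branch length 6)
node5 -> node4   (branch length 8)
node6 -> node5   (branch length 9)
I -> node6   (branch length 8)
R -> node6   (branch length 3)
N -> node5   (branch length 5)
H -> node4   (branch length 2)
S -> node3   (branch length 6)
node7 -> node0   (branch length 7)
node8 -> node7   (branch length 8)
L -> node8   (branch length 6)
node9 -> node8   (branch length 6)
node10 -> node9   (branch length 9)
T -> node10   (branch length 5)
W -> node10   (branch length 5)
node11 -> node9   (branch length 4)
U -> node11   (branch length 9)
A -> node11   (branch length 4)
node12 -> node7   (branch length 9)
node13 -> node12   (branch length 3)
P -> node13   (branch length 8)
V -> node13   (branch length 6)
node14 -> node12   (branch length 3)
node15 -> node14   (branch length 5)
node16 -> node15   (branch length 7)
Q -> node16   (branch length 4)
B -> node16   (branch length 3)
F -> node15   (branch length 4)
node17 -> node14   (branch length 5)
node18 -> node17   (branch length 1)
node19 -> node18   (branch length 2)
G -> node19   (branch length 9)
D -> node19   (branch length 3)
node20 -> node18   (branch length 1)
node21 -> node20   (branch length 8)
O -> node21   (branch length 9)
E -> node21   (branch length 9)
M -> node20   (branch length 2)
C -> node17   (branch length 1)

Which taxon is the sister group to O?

O attaches to the tree at the node subtending (O,E).
The other lineage descending from that same node — the sister group — is the single tip E.

E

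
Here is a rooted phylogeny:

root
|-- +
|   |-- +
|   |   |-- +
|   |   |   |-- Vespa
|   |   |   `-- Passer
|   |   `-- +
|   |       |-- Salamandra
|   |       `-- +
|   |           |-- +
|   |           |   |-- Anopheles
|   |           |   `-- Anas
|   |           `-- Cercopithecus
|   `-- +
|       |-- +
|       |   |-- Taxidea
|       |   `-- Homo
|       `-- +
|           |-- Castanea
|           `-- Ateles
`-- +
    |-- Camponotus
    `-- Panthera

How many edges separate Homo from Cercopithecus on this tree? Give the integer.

The MRCA of Homo and Cercopithecus is the node subtending (((Vespa,Passer),(Salamandra,((Anopheles,Anas),Cercopithecus))),((Taxidea,Homo),(Castanea,Ateles))).
From Homo up to that node: 3 branches. From Cercopithecus up to the same node: 4 branches. Total: 3 + 4 = 7.

7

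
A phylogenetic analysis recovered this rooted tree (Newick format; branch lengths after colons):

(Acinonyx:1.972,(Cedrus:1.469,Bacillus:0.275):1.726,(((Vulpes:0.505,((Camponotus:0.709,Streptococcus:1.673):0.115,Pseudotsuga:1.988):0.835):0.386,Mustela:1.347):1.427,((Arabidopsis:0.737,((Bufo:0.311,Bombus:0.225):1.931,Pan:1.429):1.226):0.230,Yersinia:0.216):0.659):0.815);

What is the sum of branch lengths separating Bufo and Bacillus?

The path runs Bufo → … → MRCA → … → Bacillus; the MRCA is the root of the tree.
Branch lengths along that path: 0.311 + 1.931 + 1.226 + 0.230 + 0.659 + 0.815 + 1.726 + 0.275 = 7.173.

7.173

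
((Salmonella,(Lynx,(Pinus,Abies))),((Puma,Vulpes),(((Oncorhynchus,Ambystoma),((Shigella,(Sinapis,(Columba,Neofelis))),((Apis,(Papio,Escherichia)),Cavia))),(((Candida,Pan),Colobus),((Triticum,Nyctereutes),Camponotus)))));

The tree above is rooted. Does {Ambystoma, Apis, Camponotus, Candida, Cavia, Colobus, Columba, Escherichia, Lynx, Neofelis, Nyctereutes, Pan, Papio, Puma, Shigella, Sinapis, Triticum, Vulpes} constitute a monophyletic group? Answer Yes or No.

No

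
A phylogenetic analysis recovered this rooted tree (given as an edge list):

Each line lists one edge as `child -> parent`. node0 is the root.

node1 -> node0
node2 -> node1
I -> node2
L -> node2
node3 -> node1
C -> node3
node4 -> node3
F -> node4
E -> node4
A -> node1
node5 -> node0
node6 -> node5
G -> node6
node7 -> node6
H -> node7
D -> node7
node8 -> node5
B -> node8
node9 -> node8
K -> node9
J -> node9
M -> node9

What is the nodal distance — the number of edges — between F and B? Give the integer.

7

The MRCA of F and B is the root of the tree.
From F up to that node: 4 branches. From B up to the same node: 3 branches. Total: 4 + 3 = 7.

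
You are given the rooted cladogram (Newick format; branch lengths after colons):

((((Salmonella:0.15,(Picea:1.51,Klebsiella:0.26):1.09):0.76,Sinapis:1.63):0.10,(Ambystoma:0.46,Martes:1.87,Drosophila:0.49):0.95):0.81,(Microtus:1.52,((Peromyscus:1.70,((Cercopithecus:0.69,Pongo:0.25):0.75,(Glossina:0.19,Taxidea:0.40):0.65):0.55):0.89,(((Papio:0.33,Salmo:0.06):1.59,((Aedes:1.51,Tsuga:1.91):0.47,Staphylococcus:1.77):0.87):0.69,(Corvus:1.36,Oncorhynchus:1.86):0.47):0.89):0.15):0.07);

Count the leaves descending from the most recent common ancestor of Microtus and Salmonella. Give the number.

20

The MRCA of Microtus and Salmonella is the root, so the clade is the entire tree.
That clade contains 20 terminal taxa: Aedes, Ambystoma, Cercopithecus, Corvus, Drosophila, Glossina, Klebsiella, Martes, Microtus, Oncorhynchus, Papio, Peromyscus, Picea, Pongo, Salmo, Salmonella, Sinapis, Staphylococcus, Taxidea, Tsuga.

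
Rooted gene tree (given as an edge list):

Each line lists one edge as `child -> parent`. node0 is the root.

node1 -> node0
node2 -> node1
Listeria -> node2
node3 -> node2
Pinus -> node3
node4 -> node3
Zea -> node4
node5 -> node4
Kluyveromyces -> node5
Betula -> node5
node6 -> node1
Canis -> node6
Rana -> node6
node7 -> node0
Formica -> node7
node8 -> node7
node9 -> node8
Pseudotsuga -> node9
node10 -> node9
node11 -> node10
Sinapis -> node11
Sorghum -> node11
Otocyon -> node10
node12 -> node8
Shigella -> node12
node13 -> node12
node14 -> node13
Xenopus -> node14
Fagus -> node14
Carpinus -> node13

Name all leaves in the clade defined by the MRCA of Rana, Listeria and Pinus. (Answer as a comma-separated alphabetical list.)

Betula, Canis, Kluyveromyces, Listeria, Pinus, Rana, Zea

Tracing Rana: it sits inside (Canis,Rana).
Tracing Listeria: it sits inside (Listeria,(Pinus,(Zea,(Kluyveromyces,Betula)))).
Tracing Pinus: it sits inside (Pinus,(Zea,(Kluyveromyces,Betula))).
The smallest clade enclosing all 3 is ((Listeria,(Pinus,(Zea,(Kluyveromyces,Betula)))),(Canis,Rana)); the answer is its 7 terminal taxa in alphabetical order.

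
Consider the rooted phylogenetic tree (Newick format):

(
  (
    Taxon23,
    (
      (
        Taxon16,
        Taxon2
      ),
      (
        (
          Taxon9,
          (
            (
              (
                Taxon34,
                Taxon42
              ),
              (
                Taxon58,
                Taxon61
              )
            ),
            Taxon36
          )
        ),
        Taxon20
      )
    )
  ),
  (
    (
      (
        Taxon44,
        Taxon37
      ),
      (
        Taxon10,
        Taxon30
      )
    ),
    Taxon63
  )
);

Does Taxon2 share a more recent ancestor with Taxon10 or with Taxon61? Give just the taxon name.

Taxon61

The MRCA of Taxon2 and Taxon61 subtends ((Taxon16,Taxon2),((Taxon9,(((Taxon34,Taxon42),(Taxon58,Taxon61)),Taxon36)),Taxon20)) (9 taxa).
The MRCA of Taxon2 and Taxon10 is the root, subtending the entire tree (15 taxa).
The first is nested inside the second, so Taxon2 shares a more recent common ancestor with Taxon61.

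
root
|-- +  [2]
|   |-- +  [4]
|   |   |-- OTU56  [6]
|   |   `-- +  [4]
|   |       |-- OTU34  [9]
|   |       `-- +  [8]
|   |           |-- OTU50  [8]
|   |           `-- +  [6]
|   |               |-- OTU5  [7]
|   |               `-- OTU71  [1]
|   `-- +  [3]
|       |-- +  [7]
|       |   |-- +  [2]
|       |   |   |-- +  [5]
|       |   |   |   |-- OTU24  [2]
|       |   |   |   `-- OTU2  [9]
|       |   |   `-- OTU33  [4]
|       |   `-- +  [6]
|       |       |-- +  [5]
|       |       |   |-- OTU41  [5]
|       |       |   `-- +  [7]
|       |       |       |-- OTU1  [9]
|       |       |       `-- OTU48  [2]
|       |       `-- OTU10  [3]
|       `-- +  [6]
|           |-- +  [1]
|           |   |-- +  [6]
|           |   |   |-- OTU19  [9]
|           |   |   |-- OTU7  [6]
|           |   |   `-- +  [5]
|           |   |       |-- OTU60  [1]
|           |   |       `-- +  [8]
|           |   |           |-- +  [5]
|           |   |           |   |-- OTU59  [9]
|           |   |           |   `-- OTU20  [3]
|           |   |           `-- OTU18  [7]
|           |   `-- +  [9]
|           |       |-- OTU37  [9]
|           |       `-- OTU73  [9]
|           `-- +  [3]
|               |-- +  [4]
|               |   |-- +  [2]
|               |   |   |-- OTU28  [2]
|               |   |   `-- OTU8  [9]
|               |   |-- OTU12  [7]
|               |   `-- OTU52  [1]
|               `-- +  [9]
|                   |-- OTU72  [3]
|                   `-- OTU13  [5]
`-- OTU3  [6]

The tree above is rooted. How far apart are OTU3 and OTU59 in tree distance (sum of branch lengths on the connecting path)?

51

The path runs OTU3 → … → MRCA → … → OTU59; the MRCA is the root of the tree.
Branch lengths along that path: 6 + 2 + 3 + 6 + 1 + 6 + 5 + 8 + 5 + 9 = 51.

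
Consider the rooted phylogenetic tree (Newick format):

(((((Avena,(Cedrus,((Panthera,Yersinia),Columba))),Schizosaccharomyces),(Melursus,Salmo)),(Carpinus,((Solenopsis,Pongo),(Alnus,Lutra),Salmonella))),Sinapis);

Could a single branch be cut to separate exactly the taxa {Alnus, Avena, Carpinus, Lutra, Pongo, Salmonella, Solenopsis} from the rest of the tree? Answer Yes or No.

The MRCA of the listed taxa subtends ((((Avena,(Cedrus,((Panthera,Yersinia),Columba))),Schizosaccharomyces),(Melursus,Salmo)),(Carpinus,((Solenopsis,Pongo),(Alnus,Lutra),Salmonella))).
That clade also contains Cedrus, Columba, Melursus, Panthera, Salmo, Schizosaccharomyces, Yersinia, which are not in the proposed group, so the group is not monophyletic.

No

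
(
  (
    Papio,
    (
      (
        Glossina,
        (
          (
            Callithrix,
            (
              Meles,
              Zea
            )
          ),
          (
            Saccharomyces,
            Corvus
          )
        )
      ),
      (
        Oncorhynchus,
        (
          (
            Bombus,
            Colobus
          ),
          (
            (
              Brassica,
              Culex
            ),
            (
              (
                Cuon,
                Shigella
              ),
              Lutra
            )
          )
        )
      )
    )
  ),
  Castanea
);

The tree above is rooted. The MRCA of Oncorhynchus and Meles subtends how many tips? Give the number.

The MRCA of Oncorhynchus and Meles is the node subtending ((Glossina,((Callithrix,(Meles,Zea)),(Saccharomyces,Corvus))),(Oncorhynchus,((Bombus,Colobus),((Brassica,Culex),((Cuon,Shigella),Lutra))))).
That clade contains 14 terminal taxa: Bombus, Brassica, Callithrix, Colobus, Corvus, Culex, Cuon, Glossina, Lutra, Meles, Oncorhynchus, Saccharomyces, Shigella, Zea.

14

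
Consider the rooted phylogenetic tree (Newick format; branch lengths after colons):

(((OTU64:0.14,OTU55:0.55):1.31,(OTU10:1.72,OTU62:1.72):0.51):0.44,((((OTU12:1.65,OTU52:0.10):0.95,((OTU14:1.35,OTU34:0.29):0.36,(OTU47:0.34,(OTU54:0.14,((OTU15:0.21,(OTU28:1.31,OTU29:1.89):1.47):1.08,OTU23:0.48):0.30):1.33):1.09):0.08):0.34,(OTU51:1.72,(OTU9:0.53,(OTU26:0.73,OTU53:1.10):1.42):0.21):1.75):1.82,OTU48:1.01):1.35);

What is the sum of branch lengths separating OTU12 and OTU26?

The path runs OTU12 → … → MRCA → … → OTU26; the MRCA is the node subtending (((OTU12,OTU52),((OTU14,OTU34),(OTU47,(OTU54,((OTU15,(OTU28,OTU29)),OTU23))))),(OTU51,(OTU9,(OTU26,OTU53)))).
Branch lengths along that path: 1.65 + 0.95 + 0.34 + 1.75 + 0.21 + 1.42 + 0.73 = 7.05.

7.05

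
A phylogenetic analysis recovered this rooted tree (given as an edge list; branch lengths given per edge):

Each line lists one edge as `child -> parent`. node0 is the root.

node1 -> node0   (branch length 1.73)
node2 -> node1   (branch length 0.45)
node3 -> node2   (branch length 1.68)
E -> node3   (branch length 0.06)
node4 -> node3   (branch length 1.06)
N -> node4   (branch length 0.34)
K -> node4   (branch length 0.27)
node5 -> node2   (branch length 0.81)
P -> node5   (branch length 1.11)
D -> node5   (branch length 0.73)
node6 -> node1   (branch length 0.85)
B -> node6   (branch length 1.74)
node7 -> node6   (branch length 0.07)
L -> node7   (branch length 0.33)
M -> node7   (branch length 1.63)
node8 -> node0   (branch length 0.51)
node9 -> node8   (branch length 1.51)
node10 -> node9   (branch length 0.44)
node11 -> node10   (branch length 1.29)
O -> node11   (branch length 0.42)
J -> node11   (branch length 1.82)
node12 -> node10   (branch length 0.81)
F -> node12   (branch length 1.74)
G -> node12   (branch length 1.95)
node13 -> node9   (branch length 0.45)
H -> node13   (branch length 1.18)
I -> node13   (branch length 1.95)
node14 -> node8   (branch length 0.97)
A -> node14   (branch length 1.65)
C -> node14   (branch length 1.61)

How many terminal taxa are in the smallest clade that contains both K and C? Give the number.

16

The MRCA of K and C is the root, so the clade is the entire tree.
That clade contains 16 terminal taxa: A, B, C, D, E, F, G, H, I, J, K, L, M, N, O, P.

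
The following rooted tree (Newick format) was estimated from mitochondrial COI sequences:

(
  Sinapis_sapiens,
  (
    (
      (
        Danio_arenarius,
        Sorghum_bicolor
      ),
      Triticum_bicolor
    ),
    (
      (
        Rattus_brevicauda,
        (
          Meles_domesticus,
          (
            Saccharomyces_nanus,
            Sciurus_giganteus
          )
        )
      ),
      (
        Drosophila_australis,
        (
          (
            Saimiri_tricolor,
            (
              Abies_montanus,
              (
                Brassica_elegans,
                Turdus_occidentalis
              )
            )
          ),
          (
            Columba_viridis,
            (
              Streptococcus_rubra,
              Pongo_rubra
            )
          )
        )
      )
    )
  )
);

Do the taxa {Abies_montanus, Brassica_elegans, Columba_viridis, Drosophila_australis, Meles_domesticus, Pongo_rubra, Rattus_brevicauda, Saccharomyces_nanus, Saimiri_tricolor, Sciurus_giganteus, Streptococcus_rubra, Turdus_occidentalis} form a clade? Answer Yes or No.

The most recent common ancestor of these taxa subtends ((Rattus_brevicauda,(Meles_domesticus,(Saccharomyces_nanus,Sciurus_giganteus))),(Drosophila_australis,((Saimiri_tricolor,(Abies_montanus,(Brassica_elegans,Turdus_occidentalis))),(Columba_viridis,(Streptococcus_rubra,Pongo_rubra))))).
That clade has exactly 12 tips — every listed taxon and nothing else — so the group is monophyletic.

Yes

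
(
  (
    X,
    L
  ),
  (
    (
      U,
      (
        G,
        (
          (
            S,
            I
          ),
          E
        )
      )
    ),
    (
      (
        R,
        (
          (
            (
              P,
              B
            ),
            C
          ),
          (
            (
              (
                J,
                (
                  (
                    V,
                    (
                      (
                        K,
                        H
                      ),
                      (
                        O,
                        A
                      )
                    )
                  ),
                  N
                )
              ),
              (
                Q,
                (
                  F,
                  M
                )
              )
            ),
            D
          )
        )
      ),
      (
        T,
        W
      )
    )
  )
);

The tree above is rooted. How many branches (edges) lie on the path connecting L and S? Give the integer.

8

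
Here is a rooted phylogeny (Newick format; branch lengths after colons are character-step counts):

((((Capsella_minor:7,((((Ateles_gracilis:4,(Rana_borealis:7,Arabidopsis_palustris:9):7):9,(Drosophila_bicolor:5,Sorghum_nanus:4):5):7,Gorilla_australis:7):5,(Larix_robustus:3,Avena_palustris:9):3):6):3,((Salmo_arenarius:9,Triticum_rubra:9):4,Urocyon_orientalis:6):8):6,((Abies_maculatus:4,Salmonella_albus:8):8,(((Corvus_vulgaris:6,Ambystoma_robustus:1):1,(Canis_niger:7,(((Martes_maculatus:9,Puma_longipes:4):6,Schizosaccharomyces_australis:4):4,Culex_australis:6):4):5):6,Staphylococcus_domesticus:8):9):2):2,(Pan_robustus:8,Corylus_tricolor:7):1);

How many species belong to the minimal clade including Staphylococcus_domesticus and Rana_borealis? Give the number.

22

The MRCA of Staphylococcus_domesticus and Rana_borealis is the node subtending (((Capsella_minor,((((Ateles_gracilis,(Rana_borealis,Arabidopsis_palustris)),(Drosophila_bicolor,Sorghum_nanus)),Gorilla_australis),(Larix_robustus,Avena_palustris))),((Salmo_arenarius,Triticum_rubra),Urocyon_orientalis)),((Abies_maculatus,Salmonella_albus),(((Corvus_vulgaris,Ambystoma_robustus),(Canis_niger,(((Martes_maculatus,Puma_longipes),Schizosaccharomyces_australis),Culex_australis))),Staphylococcus_domesticus))).
That clade contains 22 terminal taxa: Abies_maculatus, Ambystoma_robustus, Arabidopsis_palustris, Ateles_gracilis, Avena_palustris, Canis_niger, Capsella_minor, Corvus_vulgaris, Culex_australis, Drosophila_bicolor, Gorilla_australis, Larix_robustus, Martes_maculatus, Puma_longipes, Rana_borealis, Salmo_arenarius, Salmonella_albus, Schizosaccharomyces_australis, Sorghum_nanus, Staphylococcus_domesticus, Triticum_rubra, Urocyon_orientalis.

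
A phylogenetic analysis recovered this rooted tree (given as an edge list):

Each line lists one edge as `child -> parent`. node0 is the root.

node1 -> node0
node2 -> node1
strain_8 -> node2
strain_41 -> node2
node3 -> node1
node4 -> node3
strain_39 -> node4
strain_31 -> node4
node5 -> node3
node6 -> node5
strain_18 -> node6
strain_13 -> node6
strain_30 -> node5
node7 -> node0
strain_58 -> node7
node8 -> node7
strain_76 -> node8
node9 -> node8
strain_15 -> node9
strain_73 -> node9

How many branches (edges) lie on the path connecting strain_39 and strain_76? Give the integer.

The MRCA of strain_39 and strain_76 is the root of the tree.
From strain_39 up to that node: 4 branches. From strain_76 up to the same node: 3 branches. Total: 4 + 3 = 7.

7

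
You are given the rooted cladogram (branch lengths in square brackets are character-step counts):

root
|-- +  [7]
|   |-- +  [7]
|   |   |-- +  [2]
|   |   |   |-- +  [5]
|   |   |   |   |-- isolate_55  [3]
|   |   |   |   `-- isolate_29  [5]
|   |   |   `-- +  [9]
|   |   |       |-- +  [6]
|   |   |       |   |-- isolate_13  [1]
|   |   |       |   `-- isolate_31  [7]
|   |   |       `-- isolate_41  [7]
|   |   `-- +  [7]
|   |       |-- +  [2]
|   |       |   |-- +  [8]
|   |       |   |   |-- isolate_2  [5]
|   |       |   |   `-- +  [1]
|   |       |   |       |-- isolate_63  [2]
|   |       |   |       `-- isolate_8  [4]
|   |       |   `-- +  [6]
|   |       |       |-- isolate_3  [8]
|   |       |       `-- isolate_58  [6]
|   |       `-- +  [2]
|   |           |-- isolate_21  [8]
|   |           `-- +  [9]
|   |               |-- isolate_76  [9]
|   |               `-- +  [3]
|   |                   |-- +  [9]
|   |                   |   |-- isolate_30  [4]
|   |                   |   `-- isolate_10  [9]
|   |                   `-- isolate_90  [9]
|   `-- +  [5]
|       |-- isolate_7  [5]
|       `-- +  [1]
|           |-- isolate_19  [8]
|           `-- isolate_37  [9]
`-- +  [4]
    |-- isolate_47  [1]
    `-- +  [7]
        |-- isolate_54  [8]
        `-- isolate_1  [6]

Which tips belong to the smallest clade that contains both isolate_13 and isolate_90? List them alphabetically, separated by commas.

isolate_10, isolate_13, isolate_2, isolate_21, isolate_29, isolate_3, isolate_30, isolate_31, isolate_41, isolate_55, isolate_58, isolate_63, isolate_76, isolate_8, isolate_90

Tracing isolate_13: it sits inside (isolate_13,isolate_31).
Tracing isolate_90: it sits inside ((isolate_30,isolate_10),isolate_90).
The smallest clade enclosing both is (((isolate_55,isolate_29),((isolate_13,isolate_31),isolate_41)),(((isolate_2,(isolate_63,isolate_8)),(isolate_3,isolate_58)),(isolate_21,(isolate_76,((isolate_30,isolate_10),isolate_90))))); the answer is its 15 terminal taxa in alphabetical order.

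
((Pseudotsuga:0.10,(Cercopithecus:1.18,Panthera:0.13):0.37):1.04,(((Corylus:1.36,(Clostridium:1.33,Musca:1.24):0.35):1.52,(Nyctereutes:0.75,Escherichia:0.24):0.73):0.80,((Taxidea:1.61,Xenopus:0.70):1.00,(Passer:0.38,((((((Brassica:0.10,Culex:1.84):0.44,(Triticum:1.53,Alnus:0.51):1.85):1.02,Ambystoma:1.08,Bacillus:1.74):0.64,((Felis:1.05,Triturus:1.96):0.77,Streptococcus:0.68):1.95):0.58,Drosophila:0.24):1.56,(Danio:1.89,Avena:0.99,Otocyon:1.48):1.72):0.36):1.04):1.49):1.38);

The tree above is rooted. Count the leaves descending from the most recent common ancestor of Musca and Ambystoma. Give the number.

21

The MRCA of Musca and Ambystoma is the node subtending (((Corylus,(Clostridium,Musca)),(Nyctereutes,Escherichia)),((Taxidea,Xenopus),(Passer,((((((Brassica,Culex),(Triticum,Alnus)),Ambystoma,Bacillus),((Felis,Triturus),Streptococcus)),Drosophila),(Danio,Avena,Otocyon))))).
That clade contains 21 terminal taxa: Alnus, Ambystoma, Avena, Bacillus, Brassica, Clostridium, Corylus, Culex, Danio, Drosophila, Escherichia, Felis, Musca, Nyctereutes, Otocyon, Passer, Streptococcus, Taxidea, Triticum, Triturus, Xenopus.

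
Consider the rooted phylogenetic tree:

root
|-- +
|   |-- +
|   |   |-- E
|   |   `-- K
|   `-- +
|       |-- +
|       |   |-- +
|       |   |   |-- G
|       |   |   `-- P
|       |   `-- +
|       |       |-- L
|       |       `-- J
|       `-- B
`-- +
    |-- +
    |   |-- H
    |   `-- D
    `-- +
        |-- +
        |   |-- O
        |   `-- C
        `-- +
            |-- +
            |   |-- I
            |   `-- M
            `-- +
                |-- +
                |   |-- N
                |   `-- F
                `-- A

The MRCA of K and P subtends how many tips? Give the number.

The MRCA of K and P is the node subtending ((E,K),(((G,P),(L,J)),B)).
That clade contains 7 terminal taxa: B, E, G, J, K, L, P.

7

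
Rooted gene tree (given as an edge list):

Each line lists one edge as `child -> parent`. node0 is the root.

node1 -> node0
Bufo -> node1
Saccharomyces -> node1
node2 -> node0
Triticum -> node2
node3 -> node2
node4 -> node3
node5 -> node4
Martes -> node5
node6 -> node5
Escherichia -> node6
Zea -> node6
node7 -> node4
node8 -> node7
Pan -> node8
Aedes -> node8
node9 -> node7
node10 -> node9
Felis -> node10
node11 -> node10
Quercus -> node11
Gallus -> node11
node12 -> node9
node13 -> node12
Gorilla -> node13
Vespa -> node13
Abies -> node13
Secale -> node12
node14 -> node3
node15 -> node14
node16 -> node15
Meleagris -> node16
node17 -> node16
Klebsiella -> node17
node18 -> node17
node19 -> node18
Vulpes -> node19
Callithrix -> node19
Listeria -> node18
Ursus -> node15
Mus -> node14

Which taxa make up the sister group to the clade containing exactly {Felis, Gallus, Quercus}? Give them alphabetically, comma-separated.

Abies, Gorilla, Secale, Vespa

The clade containing exactly {Felis, Gallus, Quercus} attaches to the tree at the node subtending ((Felis,(Quercus,Gallus)),((Gorilla,Vespa,Abies),Secale)).
The other lineage descending from that same node — the sister group — is ((Gorilla,Vespa,Abies),Secale); its 4 tips in alphabetical order are the answer.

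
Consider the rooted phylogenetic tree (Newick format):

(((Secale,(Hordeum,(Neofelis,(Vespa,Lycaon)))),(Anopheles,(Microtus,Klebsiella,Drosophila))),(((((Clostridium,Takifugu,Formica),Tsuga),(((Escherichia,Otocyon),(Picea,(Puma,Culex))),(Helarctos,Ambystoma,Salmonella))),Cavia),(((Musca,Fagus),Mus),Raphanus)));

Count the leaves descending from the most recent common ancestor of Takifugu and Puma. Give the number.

The MRCA of Takifugu and Puma is the node subtending (((Clostridium,Takifugu,Formica),Tsuga),(((Escherichia,Otocyon),(Picea,(Puma,Culex))),(Helarctos,Ambystoma,Salmonella))).
That clade contains 12 terminal taxa: Ambystoma, Clostridium, Culex, Escherichia, Formica, Helarctos, Otocyon, Picea, Puma, Salmonella, Takifugu, Tsuga.

12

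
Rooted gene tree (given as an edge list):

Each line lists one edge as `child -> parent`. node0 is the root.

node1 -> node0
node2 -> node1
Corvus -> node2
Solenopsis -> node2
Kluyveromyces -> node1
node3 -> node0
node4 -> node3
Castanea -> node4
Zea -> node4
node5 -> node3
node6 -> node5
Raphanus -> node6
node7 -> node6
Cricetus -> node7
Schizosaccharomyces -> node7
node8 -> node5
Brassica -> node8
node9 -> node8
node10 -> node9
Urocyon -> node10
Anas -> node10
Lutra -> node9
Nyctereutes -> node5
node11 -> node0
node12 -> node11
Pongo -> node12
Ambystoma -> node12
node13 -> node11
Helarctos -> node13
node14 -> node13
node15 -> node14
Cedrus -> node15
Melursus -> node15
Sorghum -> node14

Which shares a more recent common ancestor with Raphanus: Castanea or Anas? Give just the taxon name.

The MRCA of Raphanus and Anas subtends ((Raphanus,(Cricetus,Schizosaccharomyces)),(Brassica,((Urocyon,Anas),Lutra)),Nyctereutes) (8 taxa).
The MRCA of Raphanus and Castanea subtends ((Castanea,Zea),((Raphanus,(Cricetus,Schizosaccharomyces)),(Brassica,((Urocyon,Anas),Lutra)),Nyctereutes)) (10 taxa).
The first is nested inside the second, so Raphanus shares a more recent common ancestor with Anas.

Anas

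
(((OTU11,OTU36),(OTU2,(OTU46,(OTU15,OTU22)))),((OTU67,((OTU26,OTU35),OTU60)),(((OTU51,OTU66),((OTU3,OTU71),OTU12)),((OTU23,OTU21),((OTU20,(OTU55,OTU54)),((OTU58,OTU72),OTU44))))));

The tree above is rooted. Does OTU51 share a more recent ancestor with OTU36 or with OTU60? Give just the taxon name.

The MRCA of OTU51 and OTU60 subtends ((OTU67,((OTU26,OTU35),OTU60)),(((OTU51,OTU66),((OTU3,OTU71),OTU12)),((OTU23,OTU21),((OTU20,(OTU55,OTU54)),((OTU58,OTU72),OTU44))))) (17 taxa).
The MRCA of OTU51 and OTU36 is the root, subtending the entire tree (23 taxa).
The first is nested inside the second, so OTU51 shares a more recent common ancestor with OTU60.

OTU60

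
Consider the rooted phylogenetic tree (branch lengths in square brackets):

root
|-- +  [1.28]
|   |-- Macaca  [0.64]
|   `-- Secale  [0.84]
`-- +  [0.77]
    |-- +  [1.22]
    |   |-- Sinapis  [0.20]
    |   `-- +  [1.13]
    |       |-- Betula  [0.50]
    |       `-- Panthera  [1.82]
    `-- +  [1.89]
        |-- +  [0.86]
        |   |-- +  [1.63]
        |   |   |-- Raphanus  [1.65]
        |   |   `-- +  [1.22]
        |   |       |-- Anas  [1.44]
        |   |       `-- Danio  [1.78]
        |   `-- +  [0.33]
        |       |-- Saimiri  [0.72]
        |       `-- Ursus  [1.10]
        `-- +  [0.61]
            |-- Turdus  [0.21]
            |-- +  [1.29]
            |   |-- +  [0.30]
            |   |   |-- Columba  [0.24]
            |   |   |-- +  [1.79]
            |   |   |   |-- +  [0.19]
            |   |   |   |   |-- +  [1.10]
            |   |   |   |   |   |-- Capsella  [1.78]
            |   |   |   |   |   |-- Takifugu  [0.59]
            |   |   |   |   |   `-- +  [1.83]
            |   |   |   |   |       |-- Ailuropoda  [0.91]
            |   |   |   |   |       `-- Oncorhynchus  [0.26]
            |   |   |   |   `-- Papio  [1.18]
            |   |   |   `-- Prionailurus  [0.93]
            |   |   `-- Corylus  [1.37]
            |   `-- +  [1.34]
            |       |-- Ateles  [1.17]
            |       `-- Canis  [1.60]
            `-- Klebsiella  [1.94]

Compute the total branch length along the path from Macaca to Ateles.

The path runs Macaca → … → MRCA → … → Ateles; the MRCA is the root of the tree.
Branch lengths along that path: 0.64 + 1.28 + 0.77 + 1.89 + 0.61 + 1.29 + 1.34 + 1.17 = 8.99.

8.99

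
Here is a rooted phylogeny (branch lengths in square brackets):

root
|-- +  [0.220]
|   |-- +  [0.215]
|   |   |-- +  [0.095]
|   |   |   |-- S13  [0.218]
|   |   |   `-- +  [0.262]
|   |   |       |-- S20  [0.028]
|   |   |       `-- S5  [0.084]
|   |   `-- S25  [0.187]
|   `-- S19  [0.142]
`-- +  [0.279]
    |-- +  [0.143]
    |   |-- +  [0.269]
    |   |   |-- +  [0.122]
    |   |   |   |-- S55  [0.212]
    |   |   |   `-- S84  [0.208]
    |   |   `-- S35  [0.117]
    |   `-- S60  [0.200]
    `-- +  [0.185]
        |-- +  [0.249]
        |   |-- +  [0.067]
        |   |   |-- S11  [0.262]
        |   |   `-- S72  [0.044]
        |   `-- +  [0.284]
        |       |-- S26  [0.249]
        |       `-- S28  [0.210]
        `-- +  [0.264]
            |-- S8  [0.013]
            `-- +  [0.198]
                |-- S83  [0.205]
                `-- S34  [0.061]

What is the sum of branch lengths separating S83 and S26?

1.449

The path runs S83 → … → MRCA → … → S26; the MRCA is the node subtending (((S11,S72),(S26,S28)),(S8,(S83,S34))).
Branch lengths along that path: 0.205 + 0.198 + 0.264 + 0.249 + 0.284 + 0.249 = 1.449.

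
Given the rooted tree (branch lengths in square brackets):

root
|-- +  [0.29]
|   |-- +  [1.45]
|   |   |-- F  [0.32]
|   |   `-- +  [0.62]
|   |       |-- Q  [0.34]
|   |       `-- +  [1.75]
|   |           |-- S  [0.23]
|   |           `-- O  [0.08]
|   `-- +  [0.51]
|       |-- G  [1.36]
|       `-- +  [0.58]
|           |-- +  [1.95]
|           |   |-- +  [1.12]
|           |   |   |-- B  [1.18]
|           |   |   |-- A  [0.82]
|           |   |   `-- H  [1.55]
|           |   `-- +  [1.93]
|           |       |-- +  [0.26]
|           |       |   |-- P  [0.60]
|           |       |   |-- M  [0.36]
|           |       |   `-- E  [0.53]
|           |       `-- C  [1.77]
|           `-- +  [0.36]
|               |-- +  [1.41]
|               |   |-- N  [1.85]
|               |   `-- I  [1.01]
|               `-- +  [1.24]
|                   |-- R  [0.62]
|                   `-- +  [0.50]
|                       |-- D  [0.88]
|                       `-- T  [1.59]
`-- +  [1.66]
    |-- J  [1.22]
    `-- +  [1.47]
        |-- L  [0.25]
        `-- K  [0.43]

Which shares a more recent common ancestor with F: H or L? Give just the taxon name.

H

The MRCA of F and H subtends ((F,(Q,(S,O))),(G,(((B,A,H),((P,M,E),C)),((N,I),(R,(D,T)))))) (17 taxa).
The MRCA of F and L is the root, subtending the entire tree (20 taxa).
The first is nested inside the second, so F shares a more recent common ancestor with H.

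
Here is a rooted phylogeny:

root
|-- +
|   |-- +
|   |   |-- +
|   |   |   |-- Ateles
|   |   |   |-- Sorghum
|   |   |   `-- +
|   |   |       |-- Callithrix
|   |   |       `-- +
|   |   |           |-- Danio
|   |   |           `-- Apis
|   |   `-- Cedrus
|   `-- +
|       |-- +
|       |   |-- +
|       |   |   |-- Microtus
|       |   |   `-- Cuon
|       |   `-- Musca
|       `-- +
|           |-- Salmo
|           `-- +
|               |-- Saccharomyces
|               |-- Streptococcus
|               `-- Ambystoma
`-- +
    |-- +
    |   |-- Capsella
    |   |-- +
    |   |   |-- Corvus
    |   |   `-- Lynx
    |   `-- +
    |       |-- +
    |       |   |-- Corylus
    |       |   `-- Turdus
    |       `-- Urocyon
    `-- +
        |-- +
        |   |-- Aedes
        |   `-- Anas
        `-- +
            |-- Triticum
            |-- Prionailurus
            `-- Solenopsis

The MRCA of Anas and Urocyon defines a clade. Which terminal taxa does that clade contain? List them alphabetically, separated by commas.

Tracing Anas: it sits inside (Aedes,Anas).
Tracing Urocyon: it sits inside ((Corylus,Turdus),Urocyon).
The smallest clade enclosing both is ((Capsella,(Corvus,Lynx),((Corylus,Turdus),Urocyon)),((Aedes,Anas),(Triticum,Prionailurus,Solenopsis))); the answer is its 11 terminal taxa in alphabetical order.

Aedes, Anas, Capsella, Corvus, Corylus, Lynx, Prionailurus, Solenopsis, Triticum, Turdus, Urocyon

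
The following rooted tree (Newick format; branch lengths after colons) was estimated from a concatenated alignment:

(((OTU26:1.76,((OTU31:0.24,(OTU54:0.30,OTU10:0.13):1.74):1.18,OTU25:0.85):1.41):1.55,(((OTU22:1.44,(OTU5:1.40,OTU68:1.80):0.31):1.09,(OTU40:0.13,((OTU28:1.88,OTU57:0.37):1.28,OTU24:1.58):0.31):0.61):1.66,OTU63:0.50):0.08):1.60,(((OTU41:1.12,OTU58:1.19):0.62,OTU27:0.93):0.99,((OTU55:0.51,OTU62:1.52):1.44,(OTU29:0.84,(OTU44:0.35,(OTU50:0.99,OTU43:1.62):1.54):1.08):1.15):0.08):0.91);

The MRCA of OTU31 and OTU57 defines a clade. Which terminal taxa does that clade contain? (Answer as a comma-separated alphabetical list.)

Tracing OTU31: it sits inside (OTU31,(OTU54,OTU10)).
Tracing OTU57: it sits inside (OTU28,OTU57).
The smallest clade enclosing both is ((OTU26,((OTU31,(OTU54,OTU10)),OTU25)),(((OTU22,(OTU5,OTU68)),(OTU40,((OTU28,OTU57),OTU24))),OTU63)); the answer is its 13 terminal taxa in alphabetical order.

OTU10, OTU22, OTU24, OTU25, OTU26, OTU28, OTU31, OTU40, OTU5, OTU54, OTU57, OTU63, OTU68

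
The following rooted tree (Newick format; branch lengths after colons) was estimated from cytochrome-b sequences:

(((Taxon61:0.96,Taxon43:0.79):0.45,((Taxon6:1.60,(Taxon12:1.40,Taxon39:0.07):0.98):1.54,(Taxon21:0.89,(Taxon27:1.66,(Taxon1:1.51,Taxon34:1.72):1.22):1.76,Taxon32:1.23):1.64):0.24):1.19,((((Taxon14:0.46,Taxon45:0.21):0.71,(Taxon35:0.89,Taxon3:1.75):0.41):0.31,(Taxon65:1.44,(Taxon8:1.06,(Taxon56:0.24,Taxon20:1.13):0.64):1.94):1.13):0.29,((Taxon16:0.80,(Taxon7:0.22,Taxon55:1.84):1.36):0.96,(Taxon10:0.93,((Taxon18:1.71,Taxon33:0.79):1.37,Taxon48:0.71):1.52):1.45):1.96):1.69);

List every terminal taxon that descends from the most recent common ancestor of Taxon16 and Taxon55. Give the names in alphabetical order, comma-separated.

Taxon16, Taxon55, Taxon7

Tracing Taxon16: it sits inside (Taxon16,(Taxon7,Taxon55)).
Tracing Taxon55: it sits inside (Taxon7,Taxon55).
The smallest clade enclosing both is (Taxon16,(Taxon7,Taxon55)); the answer is its 3 terminal taxa in alphabetical order.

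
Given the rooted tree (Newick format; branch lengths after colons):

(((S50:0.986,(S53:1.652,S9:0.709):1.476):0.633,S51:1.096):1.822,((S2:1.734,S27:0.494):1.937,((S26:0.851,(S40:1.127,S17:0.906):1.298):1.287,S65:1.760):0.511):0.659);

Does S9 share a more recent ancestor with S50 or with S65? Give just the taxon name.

The MRCA of S9 and S50 subtends (S50,(S53,S9)) (3 taxa).
The MRCA of S9 and S65 is the root, subtending the entire tree (10 taxa).
The first is nested inside the second, so S9 shares a more recent common ancestor with S50.

S50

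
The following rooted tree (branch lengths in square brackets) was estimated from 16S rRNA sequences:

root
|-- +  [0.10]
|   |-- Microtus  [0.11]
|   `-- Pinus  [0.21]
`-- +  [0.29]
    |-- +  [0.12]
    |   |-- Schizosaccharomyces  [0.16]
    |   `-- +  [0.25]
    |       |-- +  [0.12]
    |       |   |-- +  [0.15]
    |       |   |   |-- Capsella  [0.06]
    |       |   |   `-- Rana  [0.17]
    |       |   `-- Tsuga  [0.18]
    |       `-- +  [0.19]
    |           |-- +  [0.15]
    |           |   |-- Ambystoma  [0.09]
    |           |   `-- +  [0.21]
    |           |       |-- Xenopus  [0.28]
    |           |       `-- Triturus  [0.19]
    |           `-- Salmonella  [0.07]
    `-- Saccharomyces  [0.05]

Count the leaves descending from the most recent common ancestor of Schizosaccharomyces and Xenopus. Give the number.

8

The MRCA of Schizosaccharomyces and Xenopus is the node subtending (Schizosaccharomyces,(((Capsella,Rana),Tsuga),((Ambystoma,(Xenopus,Triturus)),Salmonella))).
That clade contains 8 terminal taxa: Ambystoma, Capsella, Rana, Salmonella, Schizosaccharomyces, Triturus, Tsuga, Xenopus.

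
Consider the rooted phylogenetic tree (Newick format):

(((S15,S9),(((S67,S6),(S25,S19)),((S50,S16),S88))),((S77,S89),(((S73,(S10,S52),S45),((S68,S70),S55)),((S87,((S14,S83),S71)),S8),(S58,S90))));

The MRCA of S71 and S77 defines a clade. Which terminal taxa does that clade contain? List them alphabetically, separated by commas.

Tracing S71: it sits inside ((S14,S83),S71).
Tracing S77: it sits inside (S77,S89).
The smallest clade enclosing both is ((S77,S89),(((S73,(S10,S52),S45),((S68,S70),S55)),((S87,((S14,S83),S71)),S8),(S58,S90))); the answer is its 16 terminal taxa in alphabetical order.

S10, S14, S45, S52, S55, S58, S68, S70, S71, S73, S77, S8, S83, S87, S89, S90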